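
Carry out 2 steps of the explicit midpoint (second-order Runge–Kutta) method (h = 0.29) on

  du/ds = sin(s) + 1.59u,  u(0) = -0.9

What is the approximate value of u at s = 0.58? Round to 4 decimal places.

Midpoint: k1 = f(s_n, u_n); k2 = f(s_n + h/2, u_n + (h/2)·k1); u_{n+1} = u_n + h·k2.
s=0.000000, u=-0.900000:
  k1 = f(0.000000, -0.900000) = -1.431000
  k2 = f(0.145000, -1.107495) = -1.616425
  u ← -0.900000 + 0.29·(-1.616425) = -1.368763
s=0.290000, u=-1.368763:
  k1 = f(0.290000, -1.368763) = -1.890381
  k2 = f(0.435000, -1.642868) = -2.190750
  u ← -1.368763 + 0.29·(-2.190750) = -2.004081
u(0.58) ≈ -2.0041

-2.0041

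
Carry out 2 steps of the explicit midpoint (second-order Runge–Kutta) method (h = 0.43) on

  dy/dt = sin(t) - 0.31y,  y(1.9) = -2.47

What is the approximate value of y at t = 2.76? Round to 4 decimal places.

Midpoint: k1 = f(t_n, y_n); k2 = f(t_n + h/2, y_n + (h/2)·k1); y_{n+1} = y_n + h·k2.
t=1.900000, y=-2.470000:
  k1 = f(1.900000, -2.470000) = 1.712000
  k2 = f(2.115000, -2.101920) = 1.507135
  y ← -2.470000 + 0.43·1.507135 = -1.821932
t=2.330000, y=-1.821932:
  k1 = f(2.330000, -1.821932) = 1.290183
  k2 = f(2.545000, -1.544543) = 1.040635
  y ← -1.821932 + 0.43·1.040635 = -1.374459
y(2.76) ≈ -1.3745

-1.3745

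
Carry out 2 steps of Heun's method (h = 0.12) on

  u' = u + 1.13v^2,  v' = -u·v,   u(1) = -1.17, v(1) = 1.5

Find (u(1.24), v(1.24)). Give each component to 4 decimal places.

-0.6031, 1.8821

Heun on (u,v): k1 = f(t_n, state_n); k2 = f(t_n + h, state_n + h·k1); state_{n+1} = state_n + (h/2)·(k1 + k2).
1.000000: (-1.170000, 1.500000)
  k1 = (1.372500, 1.755000)
  predictor → (-1.005300, 1.710600)
  k2 = (2.301252, 1.719666)
  → (-0.949575, 1.708480)
1.120000: (-0.949575, 1.708480)
  k1 = (2.348786, 1.622330)
  predictor → (-0.667720, 1.903160)
  k2 = (3.425158, 1.270779)
  → (-0.603138, 1.882066)
(u(1.24), v(1.24)) ≈ (-0.6031, 1.8821)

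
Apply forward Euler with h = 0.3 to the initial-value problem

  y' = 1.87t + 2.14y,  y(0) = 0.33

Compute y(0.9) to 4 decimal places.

Euler: y_{n+1} = y_n + h·f(t_n, y_n).
t=0.000000, y=0.330000: f=0.706200 → y ← 0.330000 + 0.3·0.706200 = 0.541860
t=0.300000, y=0.541860: f=1.720580 → y ← 0.541860 + 0.3·1.720580 = 1.058034
t=0.600000, y=1.058034: f=3.386193 → y ← 1.058034 + 0.3·3.386193 = 2.073892
y(0.9) ≈ 2.0739

2.0739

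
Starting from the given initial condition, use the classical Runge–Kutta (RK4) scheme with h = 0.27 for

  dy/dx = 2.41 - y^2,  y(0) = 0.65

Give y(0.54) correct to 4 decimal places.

1.3304

RK4: k1 = f(x_n, y_n); k2 = f(x_n + h/2, y_n + (h/2)·k1); k3 = f(x_n + h/2, y_n + (h/2)·k2); k4 = f(x_n + h, y_n + h·k3); y_{n+1} = y_n + (h/6)·(k1 + 2k2 + 2k3 + k4).
x=0.000000, y=0.650000:
  k1 = f(0.000000, 0.650000) = 1.987500
  k2 = f(0.135000, 0.918313) = 1.566702
  k3 = f(0.135000, 0.861505) = 1.667809
  k4 = f(0.270000, 1.100309) = 1.199321
  y ← 0.650000 + (0.27/6)·(k1 + 2k2 + 2k3 + k4) = 1.084513
x=0.270000, y=1.084513:
  k1 = f(0.270000, 1.084513) = 1.233832
  k2 = f(0.405000, 1.251080) = 0.844798
  k3 = f(0.405000, 1.198561) = 0.973452
  k4 = f(0.540000, 1.347345) = 0.594661
  y ← 1.084513 + (0.27/6)·(k1 + 2k2 + 2k3 + k4) = 1.330438
y(0.54) ≈ 1.3304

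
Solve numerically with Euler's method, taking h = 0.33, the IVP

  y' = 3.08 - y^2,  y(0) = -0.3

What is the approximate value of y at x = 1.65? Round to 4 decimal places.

Euler: y_{n+1} = y_n + h·f(x_n, y_n).
x=0.000000, y=-0.300000: f=2.990000 → y ← -0.300000 + 0.33·2.990000 = 0.686700
x=0.330000, y=0.686700: f=2.608443 → y ← 0.686700 + 0.33·2.608443 = 1.547486
x=0.660000, y=1.547486: f=0.685286 → y ← 1.547486 + 0.33·0.685286 = 1.773631
x=0.990000, y=1.773631: f=-0.065766 → y ← 1.773631 + 0.33·(-0.065766) = 1.751928
x=1.320000, y=1.751928: f=0.010748 → y ← 1.751928 + 0.33·0.010748 = 1.755475
y(1.65) ≈ 1.7555

1.7555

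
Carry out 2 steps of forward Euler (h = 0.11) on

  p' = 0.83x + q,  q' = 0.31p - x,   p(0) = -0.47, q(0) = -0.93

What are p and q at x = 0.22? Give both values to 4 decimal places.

Euler on (p,q): p_{n+1} = p_n + h·p', q_{n+1} = q_n + h·q'.
0.000000: (-0.470000, -0.930000); f=(-0.930000, -0.145700) → (-0.572300, -0.946027)
0.110000: (-0.572300, -0.946027); f=(-0.854727, -0.287413) → (-0.666320, -0.977642)
(p(0.22), q(0.22)) ≈ (-0.6663, -0.9776)

-0.6663, -0.9776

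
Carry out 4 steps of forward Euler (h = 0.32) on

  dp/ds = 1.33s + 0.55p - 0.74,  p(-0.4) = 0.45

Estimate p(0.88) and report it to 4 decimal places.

-0.3327

Euler: p_{n+1} = p_n + h·f(s_n, p_n).
s=-0.400000, p=0.450000: f=-1.024500 → p ← 0.450000 + 0.32·(-1.024500) = 0.122160
s=-0.080000, p=0.122160: f=-0.779212 → p ← 0.122160 + 0.32·(-0.779212) = -0.127188
s=0.240000, p=-0.127188: f=-0.490753 → p ← -0.127188 + 0.32·(-0.490753) = -0.284229
s=0.560000, p=-0.284229: f=-0.151526 → p ← -0.284229 + 0.32·(-0.151526) = -0.332717
p(0.88) ≈ -0.3327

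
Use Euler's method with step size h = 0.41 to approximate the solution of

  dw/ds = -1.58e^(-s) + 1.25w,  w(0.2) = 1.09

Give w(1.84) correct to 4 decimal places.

Euler: w_{n+1} = w_n + h·f(s_n, w_n).
s=0.200000, w=1.090000: f=0.068905 → w ← 1.090000 + 0.41·0.068905 = 1.118251
s=0.610000, w=1.118251: f=0.539320 → w ← 1.118251 + 0.41·0.539320 = 1.339372
s=1.020000, w=1.339372: f=1.104475 → w ← 1.339372 + 0.41·1.104475 = 1.792207
s=1.430000, w=1.792207: f=1.862151 → w ← 1.792207 + 0.41·1.862151 = 2.555689
w(1.84) ≈ 2.5557

2.5557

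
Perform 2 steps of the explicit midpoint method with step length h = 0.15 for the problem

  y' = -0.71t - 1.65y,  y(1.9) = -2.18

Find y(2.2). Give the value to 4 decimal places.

Midpoint: k1 = f(t_n, y_n); k2 = f(t_n + h/2, y_n + (h/2)·k1); y_{n+1} = y_n + h·k2.
t=1.900000, y=-2.180000:
  k1 = f(1.900000, -2.180000) = 2.248000
  k2 = f(1.975000, -2.011400) = 1.916560
  y ← -2.180000 + 0.15·1.916560 = -1.892516
t=2.050000, y=-1.892516:
  k1 = f(2.050000, -1.892516) = 1.667151
  k2 = f(2.125000, -1.767480) = 1.407591
  y ← -1.892516 + 0.15·1.407591 = -1.681377
y(2.2) ≈ -1.6814

-1.6814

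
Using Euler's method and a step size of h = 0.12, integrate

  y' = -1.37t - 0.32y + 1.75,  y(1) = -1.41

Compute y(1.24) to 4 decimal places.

-1.2341

Euler: y_{n+1} = y_n + h·f(t_n, y_n).
t=1.000000, y=-1.410000: f=0.831200 → y ← -1.410000 + 0.12·0.831200 = -1.310256
t=1.120000, y=-1.310256: f=0.634882 → y ← -1.310256 + 0.12·0.634882 = -1.234070
y(1.24) ≈ -1.2341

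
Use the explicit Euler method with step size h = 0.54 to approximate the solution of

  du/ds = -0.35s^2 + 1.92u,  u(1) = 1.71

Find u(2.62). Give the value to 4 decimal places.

11.9344

Euler: u_{n+1} = u_n + h·f(s_n, u_n).
s=1.000000, u=1.710000: f=2.933200 → u ← 1.710000 + 0.54·2.933200 = 3.293928
s=1.540000, u=3.293928: f=5.494282 → u ← 3.293928 + 0.54·5.494282 = 6.260840
s=2.080000, u=6.260840: f=10.506573 → u ← 6.260840 + 0.54·10.506573 = 11.934390
u(2.62) ≈ 11.9344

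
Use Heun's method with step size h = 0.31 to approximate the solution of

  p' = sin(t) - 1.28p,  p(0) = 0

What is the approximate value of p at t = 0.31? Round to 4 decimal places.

Heun: k1 = f(t_n, p_n); k2 = f(t_n + h, p_n + h·k1); p_{n+1} = p_n + (h/2)·(k1 + k2).
t=0.000000, p=0.000000:
  k1 = f(0.000000, 0.000000) = 0.000000
  k2 = f(0.310000, 0.000000) = 0.305059
  p ← 0.000000 + (0.31/2)·(0.000000 + 0.305059) = 0.047284
p(0.31) ≈ 0.0473

0.0473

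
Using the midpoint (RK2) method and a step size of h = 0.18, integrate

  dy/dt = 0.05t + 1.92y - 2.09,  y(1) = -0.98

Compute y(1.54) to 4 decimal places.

Midpoint: k1 = f(t_n, y_n); k2 = f(t_n + h/2, y_n + (h/2)·k1); y_{n+1} = y_n + h·k2.
t=1.000000, y=-0.980000:
  k1 = f(1.000000, -0.980000) = -3.921600
  k2 = f(1.090000, -1.332944) = -4.594752
  y ← -0.980000 + 0.18·(-4.594752) = -1.807055
t=1.180000, y=-1.807055:
  k1 = f(1.180000, -1.807055) = -5.500546
  k2 = f(1.270000, -2.302105) = -6.446541
  y ← -1.807055 + 0.18·(-6.446541) = -2.967433
t=1.360000, y=-2.967433:
  k1 = f(1.360000, -2.967433) = -7.719471
  k2 = f(1.450000, -3.662185) = -9.048896
  y ← -2.967433 + 0.18·(-9.048896) = -4.596234
y(1.54) ≈ -4.5962

-4.5962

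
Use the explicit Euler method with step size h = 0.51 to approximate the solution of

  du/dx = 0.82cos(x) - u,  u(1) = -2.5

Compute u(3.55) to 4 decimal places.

-0.6820

Euler: u_{n+1} = u_n + h·f(x_n, u_n).
x=1.000000, u=-2.500000: f=2.943048 → u ← -2.500000 + 0.51·2.943048 = -0.999046
x=1.510000, u=-0.999046: f=1.048868 → u ← -0.999046 + 0.51·1.048868 = -0.464123
x=2.020000, u=-0.464123: f=0.108039 → u ← -0.464123 + 0.51·0.108039 = -0.409023
x=2.530000, u=-0.409023: f=-0.262339 → u ← -0.409023 + 0.51·(-0.262339) = -0.542816
x=3.040000, u=-0.542816: f=-0.272956 → u ← -0.542816 + 0.51·(-0.272956) = -0.682024
u(3.55) ≈ -0.6820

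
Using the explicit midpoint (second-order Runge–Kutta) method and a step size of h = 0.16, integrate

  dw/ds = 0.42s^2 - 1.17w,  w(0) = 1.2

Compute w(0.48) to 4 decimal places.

0.7004

Midpoint: k1 = f(s_n, w_n); k2 = f(s_n + h/2, w_n + (h/2)·k1); w_{n+1} = w_n + h·k2.
s=0.000000, w=1.200000:
  k1 = f(0.000000, 1.200000) = -1.404000
  k2 = f(0.080000, 1.087680) = -1.269898
  w ← 1.200000 + 0.16·(-1.269898) = 0.996816
s=0.160000, w=0.996816:
  k1 = f(0.160000, 0.996816) = -1.155523
  k2 = f(0.240000, 0.904375) = -1.033926
  w ← 0.996816 + 0.16·(-1.033926) = 0.831388
s=0.320000, w=0.831388:
  k1 = f(0.320000, 0.831388) = -0.929716
  k2 = f(0.400000, 0.757011) = -0.818503
  w ← 0.831388 + 0.16·(-0.818503) = 0.700428
w(0.48) ≈ 0.7004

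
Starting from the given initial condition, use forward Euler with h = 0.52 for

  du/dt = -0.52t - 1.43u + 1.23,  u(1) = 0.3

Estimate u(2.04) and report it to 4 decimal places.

Euler: u_{n+1} = u_n + h·f(t_n, u_n).
t=1.000000, u=0.300000: f=0.281000 → u ← 0.300000 + 0.52·0.281000 = 0.446120
t=1.520000, u=0.446120: f=-0.198352 → u ← 0.446120 + 0.52·(-0.198352) = 0.342977
u(2.04) ≈ 0.3430

0.3430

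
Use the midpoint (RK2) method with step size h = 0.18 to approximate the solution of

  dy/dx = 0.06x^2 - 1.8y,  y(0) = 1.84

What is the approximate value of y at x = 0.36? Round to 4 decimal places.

0.9773

Midpoint: k1 = f(x_n, y_n); k2 = f(x_n + h/2, y_n + (h/2)·k1); y_{n+1} = y_n + h·k2.
x=0.000000, y=1.840000:
  k1 = f(0.000000, 1.840000) = -3.312000
  k2 = f(0.090000, 1.541920) = -2.774970
  y ← 1.840000 + 0.18·(-2.774970) = 1.340505
x=0.180000, y=1.340505:
  k1 = f(0.180000, 1.340505) = -2.410966
  k2 = f(0.270000, 1.123518) = -2.017959
  y ← 1.340505 + 0.18·(-2.017959) = 0.977273
y(0.36) ≈ 0.9773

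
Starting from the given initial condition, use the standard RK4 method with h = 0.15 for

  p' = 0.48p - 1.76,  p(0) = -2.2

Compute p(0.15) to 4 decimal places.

RK4: k1 = f(t_n, p_n); k2 = f(t_n + h/2, p_n + (h/2)·k1); k3 = f(t_n + h/2, p_n + (h/2)·k2); k4 = f(t_n + h, p_n + h·k3); p_{n+1} = p_n + (h/6)·(k1 + 2k2 + 2k3 + k4).
t=0.000000, p=-2.200000:
  k1 = f(0.000000, -2.200000) = -2.816000
  k2 = f(0.075000, -2.411200) = -2.917376
  k3 = f(0.075000, -2.418803) = -2.921026
  k4 = f(0.150000, -2.638154) = -3.026314
  p ← -2.200000 + (0.15/6)·(k1 + 2k2 + 2k3 + k4) = -2.637978
p(0.15) ≈ -2.6380

-2.6380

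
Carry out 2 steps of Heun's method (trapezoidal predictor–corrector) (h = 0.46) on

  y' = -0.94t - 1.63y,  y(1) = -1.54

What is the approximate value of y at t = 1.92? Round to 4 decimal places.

-1.1252

Heun: k1 = f(t_n, y_n); k2 = f(t_n + h, y_n + h·k1); y_{n+1} = y_n + (h/2)·(k1 + k2).
t=1.000000, y=-1.540000:
  k1 = f(1.000000, -1.540000) = 1.570200
  k2 = f(1.460000, -0.817708) = -0.039536
  y ← -1.540000 + (0.46/2)·(1.570200 + (-0.039536)) = -1.187947
t=1.460000, y=-1.187947:
  k1 = f(1.460000, -1.187947) = 0.563954
  k2 = f(1.920000, -0.928528) = -0.291299
  y ← -1.187947 + (0.46/2)·(0.563954 + (-0.291299)) = -1.125237
y(1.92) ≈ -1.1252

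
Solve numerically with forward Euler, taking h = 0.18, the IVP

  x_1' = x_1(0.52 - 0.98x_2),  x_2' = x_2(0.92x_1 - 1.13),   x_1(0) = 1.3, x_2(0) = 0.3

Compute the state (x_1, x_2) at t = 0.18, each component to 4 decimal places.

Euler on (x_1,x_2): x_1_{n+1} = x_1_n + h·x_1', x_2_{n+1} = x_2_n + h·x_2'.
0.000000: (1.300000, 0.300000); f=(0.293800, 0.019800) → (1.352884, 0.303564)
(x_1(0.18), x_2(0.18)) ≈ (1.3529, 0.3036)

1.3529, 0.3036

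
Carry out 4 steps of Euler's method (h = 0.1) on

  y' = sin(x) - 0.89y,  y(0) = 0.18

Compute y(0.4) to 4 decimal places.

0.1799

Euler: y_{n+1} = y_n + h·f(x_n, y_n).
x=0.000000, y=0.180000: f=-0.160200 → y ← 0.180000 + 0.1·(-0.160200) = 0.163980
x=0.100000, y=0.163980: f=-0.046109 → y ← 0.163980 + 0.1·(-0.046109) = 0.159369
x=0.200000, y=0.159369: f=0.056831 → y ← 0.159369 + 0.1·0.056831 = 0.165052
x=0.300000, y=0.165052: f=0.148624 → y ← 0.165052 + 0.1·0.148624 = 0.179915
y(0.4) ≈ 0.1799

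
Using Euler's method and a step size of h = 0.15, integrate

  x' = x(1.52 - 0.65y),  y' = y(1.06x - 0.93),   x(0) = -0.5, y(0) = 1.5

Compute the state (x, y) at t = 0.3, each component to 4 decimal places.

-0.6024, 0.9073

Euler on (x,y): x_{n+1} = x_n + h·x', y_{n+1} = y_n + h·y'.
0.000000: (-0.500000, 1.500000); f=(-0.272500, -2.190000) → (-0.540875, 1.171500)
0.150000: (-0.540875, 1.171500); f=(-0.410267, -1.761148) → (-0.602415, 0.907328)
(x(0.3), y(0.3)) ≈ (-0.6024, 0.9073)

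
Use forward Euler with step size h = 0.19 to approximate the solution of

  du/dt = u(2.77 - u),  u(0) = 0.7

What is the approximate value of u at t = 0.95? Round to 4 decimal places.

Euler: u_{n+1} = u_n + h·f(t_n, u_n).
t=0.000000, u=0.700000: f=1.449000 → u ← 0.700000 + 0.19·1.449000 = 0.975310
t=0.190000, u=0.975310: f=1.750379 → u ← 0.975310 + 0.19·1.750379 = 1.307882
t=0.380000, u=1.307882: f=1.912278 → u ← 1.307882 + 0.19·1.912278 = 1.671215
t=0.570000, u=1.671215: f=1.836306 → u ← 1.671215 + 0.19·1.836306 = 2.020113
t=0.760000, u=2.020113: f=1.514857 → u ← 2.020113 + 0.19·1.514857 = 2.307936
u(0.95) ≈ 2.3079

2.3079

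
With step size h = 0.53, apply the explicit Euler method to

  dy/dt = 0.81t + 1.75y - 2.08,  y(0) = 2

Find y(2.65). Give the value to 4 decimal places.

Euler: y_{n+1} = y_n + h·f(t_n, y_n).
t=0.000000, y=2.000000: f=1.420000 → y ← 2.000000 + 0.53·1.420000 = 2.752600
t=0.530000, y=2.752600: f=3.166350 → y ← 2.752600 + 0.53·3.166350 = 4.430766
t=1.060000, y=4.430766: f=6.532440 → y ← 4.430766 + 0.53·6.532440 = 7.892959
t=1.590000, y=7.892959: f=13.020577 → y ← 7.892959 + 0.53·13.020577 = 14.793865
t=2.120000, y=14.793865: f=25.526463 → y ← 14.793865 + 0.53·25.526463 = 28.322890
y(2.65) ≈ 28.3229

28.3229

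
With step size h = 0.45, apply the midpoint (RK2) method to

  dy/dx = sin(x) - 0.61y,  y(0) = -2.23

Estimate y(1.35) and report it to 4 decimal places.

-0.3810

Midpoint: k1 = f(x_n, y_n); k2 = f(x_n + h/2, y_n + (h/2)·k1); y_{n+1} = y_n + h·k2.
x=0.000000, y=-2.230000:
  k1 = f(0.000000, -2.230000) = 1.360300
  k2 = f(0.225000, -1.923932) = 1.396705
  y ← -2.230000 + 0.45·1.396705 = -1.601483
x=0.450000, y=-1.601483:
  k1 = f(0.450000, -1.601483) = 1.411870
  k2 = f(0.675000, -1.283812) = 1.408023
  y ← -1.601483 + 0.45·1.408023 = -0.967872
x=0.900000, y=-0.967872:
  k1 = f(0.900000, -0.967872) = 1.373729
  k2 = f(1.125000, -0.658783) = 1.304125
  y ← -0.967872 + 0.45·1.304125 = -0.381016
y(1.35) ≈ -0.3810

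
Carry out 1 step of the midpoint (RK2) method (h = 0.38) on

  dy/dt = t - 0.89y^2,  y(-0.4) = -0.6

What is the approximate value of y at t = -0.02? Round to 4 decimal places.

Midpoint: k1 = f(t_n, y_n); k2 = f(t_n + h/2, y_n + (h/2)·k1); y_{n+1} = y_n + h·k2.
t=-0.400000, y=-0.600000:
  k1 = f(-0.400000, -0.600000) = -0.720400
  k2 = f(-0.210000, -0.736876) = -0.693258
  y ← -0.600000 + 0.38·(-0.693258) = -0.863438
y(-0.02) ≈ -0.8634

-0.8634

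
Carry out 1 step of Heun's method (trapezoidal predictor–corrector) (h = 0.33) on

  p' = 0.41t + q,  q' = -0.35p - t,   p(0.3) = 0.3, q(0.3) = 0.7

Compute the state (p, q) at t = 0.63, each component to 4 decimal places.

Heun on (p,q): k1 = f(t_n, state_n); k2 = f(t_n + h, state_n + h·k1); state_{n+1} = state_n + (h/2)·(k1 + k2).
0.300000: (0.300000, 0.700000)
  k1 = (0.823000, -0.405000)
  predictor → (0.571590, 0.566350)
  k2 = (0.824650, -0.830056)
  → (0.571862, 0.496216)
(p(0.63), q(0.63)) ≈ (0.5719, 0.4962)

0.5719, 0.4962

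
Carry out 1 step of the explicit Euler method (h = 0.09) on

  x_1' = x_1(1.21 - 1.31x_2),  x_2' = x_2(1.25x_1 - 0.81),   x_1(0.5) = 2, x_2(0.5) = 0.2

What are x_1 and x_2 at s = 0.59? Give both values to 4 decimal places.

Euler on (x_1,x_2): x_1_{n+1} = x_1_n + h·x_1', x_2_{n+1} = x_2_n + h·x_2'.
0.500000: (2.000000, 0.200000); f=(1.896000, 0.338000) → (2.170640, 0.230420)
(x_1(0.59), x_2(0.59)) ≈ (2.1706, 0.2304)

2.1706, 0.2304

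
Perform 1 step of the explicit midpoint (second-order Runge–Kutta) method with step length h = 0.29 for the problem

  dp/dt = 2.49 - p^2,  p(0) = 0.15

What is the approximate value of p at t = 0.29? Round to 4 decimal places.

Midpoint: k1 = f(t_n, p_n); k2 = f(t_n + h/2, p_n + (h/2)·k1); p_{n+1} = p_n + h·k2.
t=0.000000, p=0.150000:
  k1 = f(0.000000, 0.150000) = 2.467500
  k2 = f(0.145000, 0.507788) = 2.232152
  p ← 0.150000 + 0.29·2.232152 = 0.797324
p(0.29) ≈ 0.7973

0.7973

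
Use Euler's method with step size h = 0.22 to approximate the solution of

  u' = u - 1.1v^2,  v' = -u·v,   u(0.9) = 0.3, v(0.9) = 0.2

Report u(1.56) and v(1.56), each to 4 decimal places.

Euler on (u,v): u_{n+1} = u_n + h·u', v_{n+1} = v_n + h·v'.
0.900000: (0.300000, 0.200000); f=(0.256000, -0.060000) → (0.356320, 0.186800)
1.120000: (0.356320, 0.186800); f=(0.317936, -0.066561) → (0.426266, 0.172157)
1.340000: (0.426266, 0.172157); f=(0.393664, -0.073385) → (0.512872, 0.156012)
(u(1.56), v(1.56)) ≈ (0.5129, 0.1560)

0.5129, 0.1560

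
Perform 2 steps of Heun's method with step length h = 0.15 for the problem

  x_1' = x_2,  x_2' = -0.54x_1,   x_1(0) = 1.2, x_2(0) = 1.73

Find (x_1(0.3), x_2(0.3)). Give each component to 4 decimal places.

Heun on (x_1,x_2): k1 = f(x_n, state_n); k2 = f(x_n + h, state_n + h·k1); state_{n+1} = state_n + (h/2)·(k1 + k2).
0.000000: (1.200000, 1.730000)
  k1 = (1.730000, -0.648000)
  predictor → (1.459500, 1.632800)
  k2 = (1.632800, -0.788130)
  → (1.452210, 1.622290)
0.150000: (1.452210, 1.622290)
  k1 = (1.622290, -0.784193)
  predictor → (1.695554, 1.504661)
  k2 = (1.504661, -0.915599)
  → (1.686731, 1.494806)
(x_1(0.3), x_2(0.3)) ≈ (1.6867, 1.4948)

1.6867, 1.4948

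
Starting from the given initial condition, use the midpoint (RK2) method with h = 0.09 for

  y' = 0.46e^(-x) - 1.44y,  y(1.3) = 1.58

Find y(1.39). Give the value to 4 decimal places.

Midpoint: k1 = f(x_n, y_n); k2 = f(x_n + h/2, y_n + (h/2)·k1); y_{n+1} = y_n + h·k2.
x=1.300000, y=1.580000:
  k1 = f(1.300000, 1.580000) = -2.149835
  k2 = f(1.345000, 1.483257) = -2.016042
  y ← 1.580000 + 0.09·(-2.016042) = 1.398556
y(1.39) ≈ 1.3986

1.3986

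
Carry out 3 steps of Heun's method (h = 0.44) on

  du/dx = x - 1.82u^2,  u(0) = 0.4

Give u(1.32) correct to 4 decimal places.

Heun: k1 = f(x_n, u_n); k2 = f(x_n + h, u_n + h·k1); u_{n+1} = u_n + (h/2)·(k1 + k2).
x=0.000000, u=0.400000:
  k1 = f(0.000000, 0.400000) = -0.291200
  k2 = f(0.440000, 0.271872) = 0.305476
  u ← 0.400000 + (0.44/2)·(-0.291200 + 0.305476) = 0.403141
x=0.440000, u=0.403141:
  k1 = f(0.440000, 0.403141) = 0.144209
  k2 = f(0.880000, 0.466593) = 0.483770
  u ← 0.403141 + (0.44/2)·(0.144209 + 0.483770) = 0.541296
x=0.880000, u=0.541296:
  k1 = f(0.880000, 0.541296) = 0.346737
  k2 = f(1.320000, 0.693861) = 0.443775
  u ← 0.541296 + (0.44/2)·(0.346737 + 0.443775) = 0.715209
u(1.32) ≈ 0.7152

0.7152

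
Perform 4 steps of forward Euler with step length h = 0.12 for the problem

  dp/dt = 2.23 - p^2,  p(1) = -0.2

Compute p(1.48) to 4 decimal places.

Euler: p_{n+1} = p_n + h·f(t_n, p_n).
t=1.000000, p=-0.200000: f=2.190000 → p ← -0.200000 + 0.12·2.190000 = 0.062800
t=1.120000, p=0.062800: f=2.226056 → p ← 0.062800 + 0.12·2.226056 = 0.329927
t=1.240000, p=0.329927: f=2.121148 → p ← 0.329927 + 0.12·2.121148 = 0.584465
t=1.360000, p=0.584465: f=1.888401 → p ← 0.584465 + 0.12·1.888401 = 0.811073
p(1.48) ≈ 0.8111

0.8111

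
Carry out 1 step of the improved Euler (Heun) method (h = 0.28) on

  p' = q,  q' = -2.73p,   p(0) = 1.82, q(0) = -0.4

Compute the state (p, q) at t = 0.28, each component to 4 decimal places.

Heun on (p,q): k1 = f(t_n, state_n); k2 = f(t_n + h, state_n + h·k1); state_{n+1} = state_n + (h/2)·(k1 + k2).
0.000000: (1.820000, -0.400000)
  k1 = (-0.400000, -4.968600)
  predictor → (1.708000, -1.791208)
  k2 = (-1.791208, -4.662840)
  → (1.513231, -1.748402)
(p(0.28), q(0.28)) ≈ (1.5132, -1.7484)

1.5132, -1.7484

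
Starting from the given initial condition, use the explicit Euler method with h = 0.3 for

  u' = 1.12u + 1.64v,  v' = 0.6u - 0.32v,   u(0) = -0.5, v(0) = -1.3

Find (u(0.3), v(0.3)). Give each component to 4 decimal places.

Euler on (u,v): u_{n+1} = u_n + h·u', v_{n+1} = v_n + h·v'.
0.000000: (-0.500000, -1.300000); f=(-2.692000, 0.116000) → (-1.307600, -1.265200)
(u(0.3), v(0.3)) ≈ (-1.3076, -1.2652)

-1.3076, -1.2652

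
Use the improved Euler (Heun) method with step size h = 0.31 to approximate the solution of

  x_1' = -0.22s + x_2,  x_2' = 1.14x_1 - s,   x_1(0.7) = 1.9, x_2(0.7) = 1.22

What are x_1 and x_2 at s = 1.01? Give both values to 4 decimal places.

2.2903, 1.6848

Heun on (x_1,x_2): k1 = f(s_n, state_n); k2 = f(s_n + h, state_n + h·k1); state_{n+1} = state_n + (h/2)·(k1 + k2).
0.700000: (1.900000, 1.220000)
  k1 = (1.066000, 1.466000)
  predictor → (2.230460, 1.674460)
  k2 = (1.452260, 1.532724)
  → (2.290330, 1.684802)
(x_1(1.01), x_2(1.01)) ≈ (2.2903, 1.6848)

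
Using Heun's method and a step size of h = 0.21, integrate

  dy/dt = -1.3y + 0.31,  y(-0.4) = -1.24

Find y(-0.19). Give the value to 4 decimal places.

Heun: k1 = f(t_n, y_n); k2 = f(t_n + h, y_n + h·k1); y_{n+1} = y_n + (h/2)·(k1 + k2).
t=-0.400000, y=-1.240000:
  k1 = f(-0.400000, -1.240000) = 1.922000
  k2 = f(-0.190000, -0.836380) = 1.397294
  y ← -1.240000 + (0.21/2)·(1.922000 + 1.397294) = -0.891474
y(-0.19) ≈ -0.8915

-0.8915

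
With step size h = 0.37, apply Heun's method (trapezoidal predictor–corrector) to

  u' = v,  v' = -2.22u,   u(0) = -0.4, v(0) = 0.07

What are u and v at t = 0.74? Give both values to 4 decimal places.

-0.1222, 0.5863

Heun on (u,v): k1 = f(t_n, state_n); k2 = f(t_n + h, state_n + h·k1); state_{n+1} = state_n + (h/2)·(k1 + k2).
0.000000: (-0.400000, 0.070000)
  k1 = (0.070000, 0.888000)
  predictor → (-0.374100, 0.398560)
  k2 = (0.398560, 0.830502)
  → (-0.313316, 0.387923)
0.370000: (-0.313316, 0.387923)
  k1 = (0.387923, 0.695562)
  predictor → (-0.169785, 0.645281)
  k2 = (0.645281, 0.376923)
  → (-0.122174, 0.586333)
(u(0.74), v(0.74)) ≈ (-0.1222, 0.5863)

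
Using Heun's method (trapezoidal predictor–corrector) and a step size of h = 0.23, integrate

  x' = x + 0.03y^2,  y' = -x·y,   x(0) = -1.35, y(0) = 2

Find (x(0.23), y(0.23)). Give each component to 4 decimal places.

Heun on (x,y): k1 = f(s_n, state_n); k2 = f(s_n + h, state_n + h·k1); state_{n+1} = state_n + (h/2)·(k1 + k2).
0.000000: (-1.350000, 2.000000)
  k1 = (-1.230000, 2.700000)
  predictor → (-1.632900, 2.621000)
  k2 = (-1.426811, 4.279831)
  → (-1.655533, 2.802681)
(x(0.23), y(0.23)) ≈ (-1.6555, 2.8027)

-1.6555, 2.8027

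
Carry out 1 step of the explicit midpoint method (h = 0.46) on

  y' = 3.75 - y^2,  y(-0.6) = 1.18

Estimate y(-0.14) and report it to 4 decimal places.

Midpoint: k1 = f(t_n, y_n); k2 = f(t_n + h/2, y_n + (h/2)·k1); y_{n+1} = y_n + h·k2.
t=-0.600000, y=1.180000:
  k1 = f(-0.600000, 1.180000) = 2.357600
  k2 = f(-0.370000, 1.722248) = 0.783862
  y ← 1.180000 + 0.46·0.783862 = 1.540576
y(-0.14) ≈ 1.5406

1.5406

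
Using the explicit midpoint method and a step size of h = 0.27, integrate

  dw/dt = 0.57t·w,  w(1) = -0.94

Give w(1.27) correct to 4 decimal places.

Midpoint: k1 = f(t_n, w_n); k2 = f(t_n + h/2, w_n + (h/2)·k1); w_{n+1} = w_n + h·k2.
t=1.000000, w=-0.940000:
  k1 = f(1.000000, -0.940000) = -0.535800
  k2 = f(1.135000, -1.012333) = -0.654929
  w ← -0.940000 + 0.27·(-0.654929) = -1.116831
w(1.27) ≈ -1.1168

-1.1168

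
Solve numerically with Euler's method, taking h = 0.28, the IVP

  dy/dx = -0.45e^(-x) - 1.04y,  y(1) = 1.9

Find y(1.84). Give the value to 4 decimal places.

Euler: y_{n+1} = y_n + h·f(x_n, y_n).
x=1.000000, y=1.900000: f=-2.141546 → y ← 1.900000 + 0.28·(-2.141546) = 1.300367
x=1.280000, y=1.300367: f=-1.477499 → y ← 1.300367 + 0.28·(-1.477499) = 0.886668
x=1.560000, y=0.886668: f=-1.016695 → y ← 0.886668 + 0.28·(-1.016695) = 0.601993
y(1.84) ≈ 0.6020

0.6020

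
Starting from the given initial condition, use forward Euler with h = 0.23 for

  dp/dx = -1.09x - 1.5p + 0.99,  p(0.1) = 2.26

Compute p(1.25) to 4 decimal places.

Euler: p_{n+1} = p_n + h·f(x_n, p_n).
x=0.100000, p=2.260000: f=-2.509000 → p ← 2.260000 + 0.23·(-2.509000) = 1.682930
x=0.330000, p=1.682930: f=-1.894095 → p ← 1.682930 + 0.23·(-1.894095) = 1.247288
x=0.560000, p=1.247288: f=-1.491332 → p ← 1.247288 + 0.23·(-1.491332) = 0.904282
x=0.790000, p=0.904282: f=-1.227523 → p ← 0.904282 + 0.23·(-1.227523) = 0.621952
x=1.020000, p=0.621952: f=-1.054727 → p ← 0.621952 + 0.23·(-1.054727) = 0.379364
p(1.25) ≈ 0.3794

0.3794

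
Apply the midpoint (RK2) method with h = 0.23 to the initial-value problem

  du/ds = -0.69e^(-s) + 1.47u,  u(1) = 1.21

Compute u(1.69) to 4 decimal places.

Midpoint: k1 = f(s_n, u_n); k2 = f(s_n + h/2, u_n + (h/2)·k1); u_{n+1} = u_n + h·k2.
s=1.000000, u=1.210000:
  k1 = f(1.000000, 1.210000) = 1.524863
  k2 = f(1.115000, 1.385359) = 1.810217
  u ← 1.210000 + 0.23·1.810217 = 1.626350
s=1.230000, u=1.626350:
  k1 = f(1.230000, 1.626350) = 2.189052
  k2 = f(1.345000, 1.878091) = 2.581021
  u ← 1.626350 + 0.23·2.581021 = 2.219985
s=1.460000, u=2.219985:
  k1 = f(1.460000, 2.219985) = 3.103134
  k2 = f(1.575000, 2.576845) = 3.645127
  u ← 2.219985 + 0.23·3.645127 = 3.058364
u(1.69) ≈ 3.0584

3.0584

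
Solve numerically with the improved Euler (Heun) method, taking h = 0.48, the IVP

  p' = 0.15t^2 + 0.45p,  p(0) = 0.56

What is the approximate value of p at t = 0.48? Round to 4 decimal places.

Heun: k1 = f(t_n, p_n); k2 = f(t_n + h, p_n + h·k1); p_{n+1} = p_n + (h/2)·(k1 + k2).
t=0.000000, p=0.560000:
  k1 = f(0.000000, 0.560000) = 0.252000
  k2 = f(0.480000, 0.680960) = 0.340992
  p ← 0.560000 + (0.48/2)·(0.252000 + 0.340992) = 0.702318
p(0.48) ≈ 0.7023

0.7023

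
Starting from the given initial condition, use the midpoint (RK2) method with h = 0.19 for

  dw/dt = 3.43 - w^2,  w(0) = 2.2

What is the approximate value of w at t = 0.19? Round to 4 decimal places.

2.0407

Midpoint: k1 = f(t_n, w_n); k2 = f(t_n + h/2, w_n + (h/2)·k1); w_{n+1} = w_n + h·k2.
t=0.000000, w=2.200000:
  k1 = f(0.000000, 2.200000) = -1.410000
  k2 = f(0.095000, 2.066050) = -0.838563
  w ← 2.200000 + 0.19·(-0.838563) = 2.040673
w(0.19) ≈ 2.0407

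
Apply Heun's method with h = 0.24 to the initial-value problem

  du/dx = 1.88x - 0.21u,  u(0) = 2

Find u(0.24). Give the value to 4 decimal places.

Heun: k1 = f(x_n, u_n); k2 = f(x_n + h, u_n + h·k1); u_{n+1} = u_n + (h/2)·(k1 + k2).
x=0.000000, u=2.000000:
  k1 = f(0.000000, 2.000000) = -0.420000
  k2 = f(0.240000, 1.899200) = 0.052368
  u ← 2.000000 + (0.24/2)·(-0.420000 + 0.052368) = 1.955884
u(0.24) ≈ 1.9559

1.9559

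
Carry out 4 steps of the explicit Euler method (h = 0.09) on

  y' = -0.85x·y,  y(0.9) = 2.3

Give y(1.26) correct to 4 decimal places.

1.6534

Euler: y_{n+1} = y_n + h·f(x_n, y_n).
x=0.900000, y=2.300000: f=-1.759500 → y ← 2.300000 + 0.09·(-1.759500) = 2.141645
x=0.990000, y=2.141645: f=-1.802194 → y ← 2.141645 + 0.09·(-1.802194) = 1.979448
x=1.080000, y=1.979448: f=-1.817133 → y ← 1.979448 + 0.09·(-1.817133) = 1.815906
x=1.170000, y=1.815906: f=-1.805918 → y ← 1.815906 + 0.09·(-1.805918) = 1.653373
y(1.26) ≈ 1.6534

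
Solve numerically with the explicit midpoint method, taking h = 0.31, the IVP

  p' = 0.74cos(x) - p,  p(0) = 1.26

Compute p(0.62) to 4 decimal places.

Midpoint: k1 = f(x_n, p_n); k2 = f(x_n + h/2, p_n + (h/2)·k1); p_{n+1} = p_n + h·k2.
x=0.000000, p=1.260000:
  k1 = f(0.000000, 1.260000) = -0.520000
  k2 = f(0.155000, 1.179400) = -0.448271
  p ← 1.260000 + 0.31·(-0.448271) = 1.121036
x=0.310000, p=1.121036:
  k1 = f(0.310000, 1.121036) = -0.416309
  k2 = f(0.465000, 1.056508) = -0.395080
  p ← 1.121036 + 0.31·(-0.395080) = 0.998561
p(0.62) ≈ 0.9986

0.9986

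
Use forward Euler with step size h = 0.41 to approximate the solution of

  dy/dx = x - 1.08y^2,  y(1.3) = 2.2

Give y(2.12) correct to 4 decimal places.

Euler: y_{n+1} = y_n + h·f(x_n, y_n).
x=1.300000, y=2.200000: f=-3.927200 → y ← 2.200000 + 0.41·(-3.927200) = 0.589848
x=1.710000, y=0.589848: f=1.334246 → y ← 0.589848 + 0.41·1.334246 = 1.136889
y(2.12) ≈ 1.1369

1.1369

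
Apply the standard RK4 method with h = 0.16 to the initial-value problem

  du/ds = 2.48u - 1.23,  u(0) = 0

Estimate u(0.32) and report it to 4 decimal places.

-0.6007

RK4: k1 = f(s_n, u_n); k2 = f(s_n + h/2, u_n + (h/2)·k1); k3 = f(s_n + h/2, u_n + (h/2)·k2); k4 = f(s_n + h, u_n + h·k3); u_{n+1} = u_n + (h/6)·(k1 + 2k2 + 2k3 + k4).
s=0.000000, u=0.000000:
  k1 = f(0.000000, 0.000000) = -1.230000
  k2 = f(0.080000, -0.098400) = -1.474032
  k3 = f(0.080000, -0.117923) = -1.522448
  k4 = f(0.160000, -0.243592) = -1.834107
  u ← 0.000000 + (0.16/6)·(k1 + 2k2 + 2k3 + k4) = -0.241522
s=0.160000, u=-0.241522:
  k1 = f(0.160000, -0.241522) = -1.828974
  k2 = f(0.240000, -0.387840) = -2.191842
  k3 = f(0.240000, -0.416869) = -2.263836
  k4 = f(0.320000, -0.603735) = -2.727264
  u ← -0.241522 + (0.16/6)·(k1 + 2k2 + 2k3 + k4) = -0.600658
u(0.32) ≈ -0.6007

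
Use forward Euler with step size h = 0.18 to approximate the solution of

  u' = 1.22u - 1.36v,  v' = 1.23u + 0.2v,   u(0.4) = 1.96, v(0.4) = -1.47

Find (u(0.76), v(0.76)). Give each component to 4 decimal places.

Euler on (u,v): u_{n+1} = u_n + h·u', v_{n+1} = v_n + h·v'.
0.400000: (1.960000, -1.470000); f=(4.390400, 2.116800) → (2.750272, -1.088976)
0.580000: (2.750272, -1.088976); f=(4.836339, 3.165039) → (3.620813, -0.519269)
(u(0.76), v(0.76)) ≈ (3.6208, -0.5193)

3.6208, -0.5193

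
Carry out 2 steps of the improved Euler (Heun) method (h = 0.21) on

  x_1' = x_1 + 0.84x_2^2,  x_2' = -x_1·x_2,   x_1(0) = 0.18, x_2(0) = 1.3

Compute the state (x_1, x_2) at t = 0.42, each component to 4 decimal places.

0.9222, 1.0368

Heun on (x_1,x_2): k1 = f(t_n, state_n); k2 = f(t_n + h, state_n + h·k1); state_{n+1} = state_n + (h/2)·(k1 + k2).
0.000000: (0.180000, 1.300000)
  k1 = (1.599600, -0.234000)
  predictor → (0.515916, 1.250860)
  k2 = (1.830223, -0.645339)
  → (0.540131, 1.207669)
0.210000: (0.540131, 1.207669)
  k1 = (1.765242, -0.652300)
  predictor → (0.910832, 1.070686)
  k2 = (1.873783, -0.975216)
  → (0.922229, 1.036780)
(x_1(0.42), x_2(0.42)) ≈ (0.9222, 1.0368)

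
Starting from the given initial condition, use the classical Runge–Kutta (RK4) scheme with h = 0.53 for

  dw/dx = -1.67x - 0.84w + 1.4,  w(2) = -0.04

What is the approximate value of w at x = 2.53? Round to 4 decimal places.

RK4: k1 = f(x_n, w_n); k2 = f(x_n + h/2, w_n + (h/2)·k1); k3 = f(x_n + h/2, w_n + (h/2)·k2); k4 = f(x_n + h, w_n + h·k3); w_{n+1} = w_n + (h/6)·(k1 + 2k2 + 2k3 + k4).
x=2.000000, w=-0.040000:
  k1 = f(2.000000, -0.040000) = -1.906400
  k2 = f(2.265000, -0.545196) = -1.924585
  k3 = f(2.265000, -0.550015) = -1.920537
  k4 = f(2.530000, -1.057885) = -1.936477
  w ← -0.040000 + (0.53/6)·(k1 + 2k2 + 2k3 + k4) = -1.058759
w(2.53) ≈ -1.0588

-1.0588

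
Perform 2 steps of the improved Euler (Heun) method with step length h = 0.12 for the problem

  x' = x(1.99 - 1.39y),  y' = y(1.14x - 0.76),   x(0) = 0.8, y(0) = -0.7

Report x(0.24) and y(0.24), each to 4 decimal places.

1.6249, -0.7966

Heun on (x,y): k1 = f(s_n, state_n); k2 = f(s_n + h, state_n + h·k1); state_{n+1} = state_n + (h/2)·(k1 + k2).
0.000000: (0.800000, -0.700000)
  k1 = (2.370400, -0.106400)
  predictor → (1.084448, -0.712768)
  k2 = (3.232466, -0.339471)
  → (1.136172, -0.726752)
0.120000: (1.136172, -0.726752)
  k1 = (3.408727, -0.388984)
  predictor → (1.545219, -0.773430)
  k2 = (4.736202, -0.774629)
  → (1.624868, -0.796569)
(x(0.24), y(0.24)) ≈ (1.6249, -0.7966)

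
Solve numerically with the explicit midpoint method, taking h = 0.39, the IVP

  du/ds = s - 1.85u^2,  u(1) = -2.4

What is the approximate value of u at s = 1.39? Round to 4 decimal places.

-15.1687

Midpoint: k1 = f(s_n, u_n); k2 = f(s_n + h/2, u_n + (h/2)·k1); u_{n+1} = u_n + h·k2.
s=1.000000, u=-2.400000:
  k1 = f(1.000000, -2.400000) = -9.656000
  k2 = f(1.195000, -4.282920) = -32.740297
  u ← -2.400000 + 0.39·(-32.740297) = -15.168716
u(1.39) ≈ -15.1687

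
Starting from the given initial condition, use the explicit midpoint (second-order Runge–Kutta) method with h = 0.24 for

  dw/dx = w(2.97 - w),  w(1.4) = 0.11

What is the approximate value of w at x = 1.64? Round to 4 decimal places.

Midpoint: k1 = f(x_n, w_n); k2 = f(x_n + h/2, w_n + (h/2)·k1); w_{n+1} = w_n + h·k2.
x=1.400000, w=0.110000:
  k1 = f(1.400000, 0.110000) = 0.314600
  k2 = f(1.520000, 0.147752) = 0.416993
  w ← 0.110000 + 0.24·0.416993 = 0.210078
w(1.64) ≈ 0.2101

0.2101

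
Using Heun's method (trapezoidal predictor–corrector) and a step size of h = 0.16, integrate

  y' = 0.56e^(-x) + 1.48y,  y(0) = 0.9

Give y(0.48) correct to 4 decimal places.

2.1397

Heun: k1 = f(x_n, y_n); k2 = f(x_n + h, y_n + h·k1); y_{n+1} = y_n + (h/2)·(k1 + k2).
x=0.000000, y=0.900000:
  k1 = f(0.000000, 0.900000) = 1.892000
  k2 = f(0.160000, 1.202720) = 2.257226
  y ← 0.900000 + (0.16/2)·(1.892000 + 2.257226) = 1.231938
x=0.160000, y=1.231938:
  k1 = f(0.160000, 1.231938) = 2.300469
  k2 = f(0.320000, 1.600013) = 2.774663
  y ← 1.231938 + (0.16/2)·(2.300469 + 2.774663) = 1.637949
x=0.320000, y=1.637949:
  k1 = f(0.320000, 1.637949) = 2.830807
  k2 = f(0.480000, 2.090878) = 3.441018
  y ← 1.637949 + (0.16/2)·(2.830807 + 3.441018) = 2.139695
y(0.48) ≈ 2.1397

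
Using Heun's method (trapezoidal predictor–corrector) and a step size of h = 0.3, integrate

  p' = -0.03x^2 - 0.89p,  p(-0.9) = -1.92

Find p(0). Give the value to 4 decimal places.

-0.8760

Heun: k1 = f(x_n, p_n); k2 = f(x_n + h, p_n + h·k1); p_{n+1} = p_n + (h/2)·(k1 + k2).
x=-0.900000, p=-1.920000:
  k1 = f(-0.900000, -1.920000) = 1.684500
  k2 = f(-0.600000, -1.414650) = 1.248239
  p ← -1.920000 + (0.3/2)·(1.684500 + 1.248239) = -1.480089
x=-0.600000, p=-1.480089:
  k1 = f(-0.600000, -1.480089) = 1.306479
  k2 = f(-0.300000, -1.088145) = 0.965749
  p ← -1.480089 + (0.3/2)·(1.306479 + 0.965749) = -1.139255
x=-0.300000, p=-1.139255:
  k1 = f(-0.300000, -1.139255) = 1.011237
  k2 = f(0.000000, -0.835884) = 0.743937
  p ← -1.139255 + (0.3/2)·(1.011237 + 0.743937) = -0.875979
p(0) ≈ -0.8760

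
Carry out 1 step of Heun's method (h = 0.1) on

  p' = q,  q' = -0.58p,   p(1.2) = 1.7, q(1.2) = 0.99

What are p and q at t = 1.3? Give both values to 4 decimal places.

1.7941, 0.8885

Heun on (p,q): k1 = f(t_n, state_n); k2 = f(t_n + h, state_n + h·k1); state_{n+1} = state_n + (h/2)·(k1 + k2).
1.200000: (1.700000, 0.990000)
  k1 = (0.990000, -0.986000)
  predictor → (1.799000, 0.891400)
  k2 = (0.891400, -1.043420)
  → (1.794070, 0.888529)
(p(1.3), q(1.3)) ≈ (1.7941, 0.8885)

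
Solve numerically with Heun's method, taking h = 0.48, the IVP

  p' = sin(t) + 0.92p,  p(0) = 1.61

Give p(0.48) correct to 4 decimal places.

2.5888

Heun: k1 = f(t_n, p_n); k2 = f(t_n + h, p_n + h·k1); p_{n+1} = p_n + (h/2)·(k1 + k2).
t=0.000000, p=1.610000:
  k1 = f(0.000000, 1.610000) = 1.481200
  k2 = f(0.480000, 2.320976) = 2.597077
  p ← 1.610000 + (0.48/2)·(1.481200 + 2.597077) = 2.588787
p(0.48) ≈ 2.5888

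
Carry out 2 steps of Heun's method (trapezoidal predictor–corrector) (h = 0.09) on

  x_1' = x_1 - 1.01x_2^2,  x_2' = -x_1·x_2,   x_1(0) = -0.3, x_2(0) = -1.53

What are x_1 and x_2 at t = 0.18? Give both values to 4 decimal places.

Heun on (x_1,x_2): k1 = f(t_n, state_n); k2 = f(t_n + h, state_n + h·k1); state_{n+1} = state_n + (h/2)·(k1 + k2).
0.000000: (-0.300000, -1.530000)
  k1 = (-2.664309, -0.459000)
  predictor → (-0.539788, -1.571310)
  k2 = (-3.033493, -0.848174)
  → (-0.556401, -1.588823)
0.090000: (-0.556401, -1.588823)
  k1 = (-3.106003, -0.884023)
  predictor → (-0.835941, -1.668385)
  k2 = (-3.647285, -1.394672)
  → (-0.860299, -1.691364)
(x_1(0.18), x_2(0.18)) ≈ (-0.8603, -1.6914)

-0.8603, -1.6914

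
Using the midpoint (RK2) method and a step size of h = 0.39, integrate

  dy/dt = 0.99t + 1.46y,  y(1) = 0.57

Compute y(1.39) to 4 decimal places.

1.5583

Midpoint: k1 = f(t_n, y_n); k2 = f(t_n + h/2, y_n + (h/2)·k1); y_{n+1} = y_n + h·k2.
t=1.000000, y=0.570000:
  k1 = f(1.000000, 0.570000) = 1.822200
  k2 = f(1.195000, 0.925329) = 2.534030
  y ← 0.570000 + 0.39·2.534030 = 1.558272
y(1.39) ≈ 1.5583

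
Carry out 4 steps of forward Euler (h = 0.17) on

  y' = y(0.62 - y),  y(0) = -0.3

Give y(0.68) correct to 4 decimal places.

Euler: y_{n+1} = y_n + h·f(t_n, y_n).
t=0.000000, y=-0.300000: f=-0.276000 → y ← -0.300000 + 0.17·(-0.276000) = -0.346920
t=0.170000, y=-0.346920: f=-0.335444 → y ← -0.346920 + 0.17·(-0.335444) = -0.403945
t=0.340000, y=-0.403945: f=-0.413618 → y ← -0.403945 + 0.17·(-0.413618) = -0.474261
t=0.510000, y=-0.474261: f=-0.518965 → y ← -0.474261 + 0.17·(-0.518965) = -0.562485
y(0.68) ≈ -0.5625

-0.5625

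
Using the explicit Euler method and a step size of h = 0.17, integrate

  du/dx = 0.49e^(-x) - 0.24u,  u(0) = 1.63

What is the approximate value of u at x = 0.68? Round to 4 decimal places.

Euler: u_{n+1} = u_n + h·f(x_n, u_n).
x=0.000000, u=1.630000: f=0.098800 → u ← 1.630000 + 0.17·0.098800 = 1.646796
x=0.170000, u=1.646796: f=0.018165 → u ← 1.646796 + 0.17·0.018165 = 1.649884
x=0.340000, u=1.649884: f=-0.047205 → u ← 1.649884 + 0.17·(-0.047205) = 1.641859
x=0.510000, u=1.641859: f=-0.099803 → u ← 1.641859 + 0.17·(-0.099803) = 1.624893
u(0.68) ≈ 1.6249

1.6249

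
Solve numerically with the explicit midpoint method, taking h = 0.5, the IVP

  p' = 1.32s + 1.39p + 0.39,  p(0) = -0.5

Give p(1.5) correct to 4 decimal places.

0.9797

Midpoint: k1 = f(s_n, p_n); k2 = f(s_n + h/2, p_n + (h/2)·k1); p_{n+1} = p_n + h·k2.
s=0.000000, p=-0.500000:
  k1 = f(0.000000, -0.500000) = -0.305000
  k2 = f(0.250000, -0.576250) = -0.080987
  p ← -0.500000 + 0.5·(-0.080987) = -0.540494
s=0.500000, p=-0.540494:
  k1 = f(0.500000, -0.540494) = 0.298714
  k2 = f(0.750000, -0.465815) = 0.732517
  p ← -0.540494 + 0.5·0.732517 = -0.174235
s=1.000000, p=-0.174235:
  k1 = f(1.000000, -0.174235) = 1.467813
  k2 = f(1.250000, 0.192718) = 2.307878
  p ← -0.174235 + 0.5·2.307878 = 0.979703
p(1.5) ≈ 0.9797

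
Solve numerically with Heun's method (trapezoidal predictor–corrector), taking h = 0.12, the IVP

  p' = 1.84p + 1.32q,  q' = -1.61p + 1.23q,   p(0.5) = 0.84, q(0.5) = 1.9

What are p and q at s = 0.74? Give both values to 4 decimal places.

Heun on (p,q): k1 = f(s_n, state_n); k2 = f(s_n + h, state_n + h·k1); state_{n+1} = state_n + (h/2)·(k1 + k2).
0.500000: (0.840000, 1.900000)
  k1 = (4.053600, 0.984600)
  predictor → (1.326432, 2.018152)
  k2 = (5.104596, 0.346771)
  → (1.389492, 1.979882)
0.620000: (1.389492, 1.979882)
  k1 = (5.170109, 0.198174)
  predictor → (2.009905, 2.003663)
  k2 = (6.343060, -0.771441)
  → (2.080282, 1.945486)
(p(0.74), q(0.74)) ≈ (2.0803, 1.9455)

2.0803, 1.9455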